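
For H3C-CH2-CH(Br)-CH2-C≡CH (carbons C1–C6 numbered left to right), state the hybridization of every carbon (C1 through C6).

C1 sp3, C2 sp3, C3 sp3, C4 sp3, C5 sp, C6 sp

C1 (4 σ bonds) has steric number 4: sp3.
C2 carries 4 σ bonds, giving a steric number of 4, so it is sp3.
C3: 4 σ bonds; 4 regions of electron density → sp3.
C4: 4 σ bonds; 4 regions of electron density → sp3.
C5: 2 σ bonds, plus two π bonds; 2 regions of electron density → sp.
C6: 2 σ bonds, plus two π bonds; 2 regions of electron density → sp.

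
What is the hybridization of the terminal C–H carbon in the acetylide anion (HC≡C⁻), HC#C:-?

The terminal C–H carbon is sp: 2 σ bonds, plus two π bonds, 2 electron-density regions.

sp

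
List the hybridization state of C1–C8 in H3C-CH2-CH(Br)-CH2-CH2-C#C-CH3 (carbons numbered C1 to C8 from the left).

C1 sp3, C2 sp3, C3 sp3, C4 sp3, C5 sp3, C6 sp, C7 sp, C8 sp3

C1: 4 σ bonds — 4 electron domains, sp3.
C2: 4 σ bonds — 4 electron domains, sp3.
C3 (4 σ bonds) has steric number 4: sp3.
C4 is sp3: 4 σ bonds, 4 electron-density regions.
C5 — 4 σ bonds. Steric number 4, so sp3.
C6 has 2 σ bonds, plus two π bonds: steric number 2 → sp.
C7: 2 σ bonds, plus two π bonds; 2 regions of electron density → sp.
C8 is sp3: 4 σ bonds, 4 electron-density regions.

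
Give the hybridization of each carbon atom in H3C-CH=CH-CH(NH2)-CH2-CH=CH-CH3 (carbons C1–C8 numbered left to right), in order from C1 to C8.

C1: 4 σ bonds; 4 regions of electron density → sp3.
C2 — 3 σ bonds, plus one π bond. Steric number 3, so sp2.
C3 has 3 σ bonds, plus one π bond: steric number 3 → sp2.
C4 — 4 σ bonds. Steric number 4, so sp3.
C5 is sp3: 4 σ bonds, 4 electron-density regions.
C6 has 3 σ bonds, plus one π bond: steric number 3 → sp2.
C7 is sp2: 3 σ bonds, plus one π bond, 3 electron-density regions.
C8: 4 σ bonds — 4 electron domains, sp3.

C1 sp3, C2 sp2, C3 sp2, C4 sp3, C5 sp3, C6 sp2, C7 sp2, C8 sp3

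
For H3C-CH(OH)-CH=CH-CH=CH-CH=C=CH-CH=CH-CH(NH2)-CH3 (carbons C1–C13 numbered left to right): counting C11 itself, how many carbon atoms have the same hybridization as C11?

C11 is sp2 (one π bond).
C1: sp3
C2: sp3
C3: sp2 ✓
C4: sp2 ✓
C5: sp2 ✓
C6: sp2 ✓
C7: sp2 ✓
C8: sp
C9: sp2 ✓
C10: sp2 ✓
C11: sp2 ✓
C12: sp3
C13: sp3
8 carbons are sp2.

8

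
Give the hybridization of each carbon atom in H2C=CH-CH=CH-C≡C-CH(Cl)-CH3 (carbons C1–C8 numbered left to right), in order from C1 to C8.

C1 is sp2: 3 σ bonds, plus one π bond, 3 electron-density regions.
C2 carries 3 σ bonds, plus one π bond, giving a steric number of 3, so it is sp2.
C3 has 3 σ bonds, plus one π bond: steric number 3 → sp2.
C4 — 3 σ bonds, plus one π bond. Steric number 3, so sp2.
C5 (2 σ bonds, plus two π bonds) has steric number 2: sp.
C6 — 2 σ bonds, plus two π bonds. Steric number 2, so sp.
C7: 4 σ bonds — 4 electron domains, sp3.
C8 is sp3: 4 σ bonds, 4 electron-density regions.

C1 sp2, C2 sp2, C3 sp2, C4 sp2, C5 sp, C6 sp, C7 sp3, C8 sp3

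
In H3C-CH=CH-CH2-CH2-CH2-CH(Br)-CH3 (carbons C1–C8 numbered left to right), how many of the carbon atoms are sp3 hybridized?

6

C1: sp3 ✓
C2: sp2
C3: sp2
C4: sp3 ✓
C5: sp3 ✓
C6: sp3 ✓
C7: sp3 ✓
C8: sp3 ✓
C1, C4, C5, C6, C7, C8 → 6 sp3 carbons.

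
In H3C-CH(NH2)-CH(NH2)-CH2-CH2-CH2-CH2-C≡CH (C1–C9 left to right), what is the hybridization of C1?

sp^3

C1 is sp3: 4 σ bonds, 4 electron-density regions.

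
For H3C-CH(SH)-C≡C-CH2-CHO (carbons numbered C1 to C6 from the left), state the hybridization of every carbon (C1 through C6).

C1 sp3, C2 sp3, C3 sp, C4 sp, C5 sp3, C6 sp2

C1 is sp3: 4 σ bonds, 4 electron-density regions.
C2 has 4 σ bonds: steric number 4 → sp3.
C3 is sp: 2 σ bonds, plus two π bonds, 2 electron-density regions.
C4: 2 σ bonds, plus two π bonds — 2 electron domains, sp.
C5 is sp3: 4 σ bonds, 4 electron-density regions.
C6 — 3 σ bonds, plus one π bond. Steric number 3, so sp2.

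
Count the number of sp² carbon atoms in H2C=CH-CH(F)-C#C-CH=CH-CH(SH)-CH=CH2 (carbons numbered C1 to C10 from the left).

6

C1: sp2 ✓
C2: sp2 ✓
C3: sp3
C4: sp
C5: sp
C6: sp2 ✓
C7: sp2 ✓
C8: sp3
C9: sp2 ✓
C10: sp2 ✓
C1, C2, C6, C7, C9, C10 → 6 sp2 carbons.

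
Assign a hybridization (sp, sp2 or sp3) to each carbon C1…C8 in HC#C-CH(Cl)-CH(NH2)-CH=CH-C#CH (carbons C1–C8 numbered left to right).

C1: 2 σ bonds, plus two π bonds; 2 regions of electron density → sp.
C2 (2 σ bonds, plus two π bonds) has steric number 2: sp.
C3 is sp3: 4 σ bonds, 4 electron-density regions.
C4 has 4 σ bonds: steric number 4 → sp3.
C5 carries 3 σ bonds, plus one π bond, giving a steric number of 3, so it is sp2.
C6 carries 3 σ bonds, plus one π bond, giving a steric number of 3, so it is sp2.
C7 (2 σ bonds, plus two π bonds) has steric number 2: sp.
C8 is sp: 2 σ bonds, plus two π bonds, 2 electron-density regions.

C1 sp, C2 sp, C3 sp3, C4 sp3, C5 sp2, C6 sp2, C7 sp, C8 sp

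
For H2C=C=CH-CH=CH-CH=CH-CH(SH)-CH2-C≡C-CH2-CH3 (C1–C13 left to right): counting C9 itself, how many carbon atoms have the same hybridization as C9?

4

C9 is sp3 (only σ bonds).
C1: sp2
C2: sp
C3: sp2
C4: sp2
C5: sp2
C6: sp2
C7: sp2
C8: sp3 ✓
C9: sp3 ✓
C10: sp
C11: sp
C12: sp3 ✓
C13: sp3 ✓
4 carbons are sp3.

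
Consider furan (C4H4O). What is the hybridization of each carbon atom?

sp²

Each carbon atom (3 σ bonds, plus one π bond) has steric number 3: sp2.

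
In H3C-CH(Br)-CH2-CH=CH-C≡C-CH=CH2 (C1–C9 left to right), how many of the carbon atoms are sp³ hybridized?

3

C1: sp3 ✓
C2: sp3 ✓
C3: sp3 ✓
C4: sp2
C5: sp2
C6: sp
C7: sp
C8: sp2
C9: sp2
C1, C2, C3 → 3 sp3 carbons.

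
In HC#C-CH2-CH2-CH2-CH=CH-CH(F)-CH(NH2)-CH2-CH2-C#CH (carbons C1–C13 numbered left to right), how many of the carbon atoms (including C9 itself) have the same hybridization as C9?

7

C9 is sp3 (only σ bonds).
C1: sp
C2: sp
C3: sp3 ✓
C4: sp3 ✓
C5: sp3 ✓
C6: sp2
C7: sp2
C8: sp3 ✓
C9: sp3 ✓
C10: sp3 ✓
C11: sp3 ✓
C12: sp
C13: sp
7 carbons are sp3.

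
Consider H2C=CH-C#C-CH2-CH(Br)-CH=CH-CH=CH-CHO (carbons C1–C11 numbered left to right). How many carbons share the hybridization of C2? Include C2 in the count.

7

C2 is sp2 (one π bond).
C1: sp2 ✓
C2: sp2 ✓
C3: sp
C4: sp
C5: sp3
C6: sp3
C7: sp2 ✓
C8: sp2 ✓
C9: sp2 ✓
C10: sp2 ✓
C11: sp2 ✓
7 carbons are sp2.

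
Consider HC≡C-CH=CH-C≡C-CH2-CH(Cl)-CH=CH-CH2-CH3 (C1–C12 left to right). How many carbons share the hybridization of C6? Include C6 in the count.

C6 is sp (two π bonds).
C1: sp ✓
C2: sp ✓
C3: sp2
C4: sp2
C5: sp ✓
C6: sp ✓
C7: sp3
C8: sp3
C9: sp2
C10: sp2
C11: sp3
C12: sp3
4 carbons are sp.

4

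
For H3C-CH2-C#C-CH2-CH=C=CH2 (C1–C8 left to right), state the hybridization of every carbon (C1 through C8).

C1 sp3, C2 sp3, C3 sp, C4 sp, C5 sp3, C6 sp2, C7 sp, C8 sp2

C1: 4 σ bonds — 4 electron domains, sp3.
C2: 4 σ bonds; 4 regions of electron density → sp3.
C3: 2 σ bonds, plus two π bonds; 2 regions of electron density → sp.
C4: 2 σ bonds, plus two π bonds; 2 regions of electron density → sp.
C5 — 4 σ bonds. Steric number 4, so sp3.
C6 is sp2: 3 σ bonds, plus one π bond, 3 electron-density regions.
C7 carries 2 σ bonds, plus two π bonds, giving a steric number of 2, so it is sp.
C8 is sp2: 3 σ bonds, plus one π bond, 3 electron-density regions.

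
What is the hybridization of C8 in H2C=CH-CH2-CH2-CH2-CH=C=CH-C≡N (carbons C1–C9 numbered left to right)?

sp^2

C8 (3 σ bonds, plus one π bond) has steric number 3: sp2.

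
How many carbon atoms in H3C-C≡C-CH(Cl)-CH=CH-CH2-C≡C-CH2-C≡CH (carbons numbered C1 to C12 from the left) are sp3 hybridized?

4

C1: sp3 ✓
C2: sp
C3: sp
C4: sp3 ✓
C5: sp2
C6: sp2
C7: sp3 ✓
C8: sp
C9: sp
C10: sp3 ✓
C11: sp
C12: sp
C1, C4, C7, C10 → 4 sp3 carbons.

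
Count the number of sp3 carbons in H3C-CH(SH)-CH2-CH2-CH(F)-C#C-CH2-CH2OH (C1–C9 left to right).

C1: sp3 ✓
C2: sp3 ✓
C3: sp3 ✓
C4: sp3 ✓
C5: sp3 ✓
C6: sp
C7: sp
C8: sp3 ✓
C9: sp3 ✓
C1, C2, C3, C4, C5, C8, C9 → 7 sp3 carbons.

7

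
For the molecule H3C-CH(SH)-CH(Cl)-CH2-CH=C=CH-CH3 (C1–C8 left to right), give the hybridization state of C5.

sp2

C5: 3 σ bonds, plus one π bond; 3 regions of electron density → sp2.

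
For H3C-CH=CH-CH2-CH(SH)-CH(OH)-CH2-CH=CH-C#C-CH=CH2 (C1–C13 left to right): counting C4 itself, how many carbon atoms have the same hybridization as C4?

5

C4 is sp3 (only σ bonds).
C1: sp3 ✓
C2: sp2
C3: sp2
C4: sp3 ✓
C5: sp3 ✓
C6: sp3 ✓
C7: sp3 ✓
C8: sp2
C9: sp2
C10: sp
C11: sp
C12: sp2
C13: sp2
5 carbons are sp3.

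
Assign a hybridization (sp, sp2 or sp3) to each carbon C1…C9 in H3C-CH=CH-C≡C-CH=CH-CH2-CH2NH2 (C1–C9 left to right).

C1 sp3, C2 sp2, C3 sp2, C4 sp, C5 sp, C6 sp2, C7 sp2, C8 sp3, C9 sp3

C1 carries 4 σ bonds, giving a steric number of 4, so it is sp3.
C2 — 3 σ bonds, plus one π bond. Steric number 3, so sp2.
C3: 3 σ bonds, plus one π bond — 3 electron domains, sp2.
C4 has 2 σ bonds, plus two π bonds: steric number 2 → sp.
C5 has 2 σ bonds, plus two π bonds: steric number 2 → sp.
C6 — 3 σ bonds, plus one π bond. Steric number 3, so sp2.
C7 (3 σ bonds, plus one π bond) has steric number 3: sp2.
C8 is sp3: 4 σ bonds, 4 electron-density regions.
C9 is sp3: 4 σ bonds, 4 electron-density regions.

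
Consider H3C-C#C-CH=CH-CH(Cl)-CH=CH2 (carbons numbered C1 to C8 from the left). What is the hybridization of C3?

sp

C3 (2 σ bonds, plus two π bonds) has steric number 2: sp.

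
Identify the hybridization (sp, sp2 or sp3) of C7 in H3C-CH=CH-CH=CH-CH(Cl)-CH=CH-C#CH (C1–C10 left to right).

sp^2

C7 carries 3 σ bonds, plus one π bond, giving a steric number of 3, so it is sp2.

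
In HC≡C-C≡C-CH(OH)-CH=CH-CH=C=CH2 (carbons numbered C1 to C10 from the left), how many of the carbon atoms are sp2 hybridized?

4

C1: sp
C2: sp
C3: sp
C4: sp
C5: sp3
C6: sp2 ✓
C7: sp2 ✓
C8: sp2 ✓
C9: sp
C10: sp2 ✓
C6, C7, C8, C10 → 4 sp2 carbons.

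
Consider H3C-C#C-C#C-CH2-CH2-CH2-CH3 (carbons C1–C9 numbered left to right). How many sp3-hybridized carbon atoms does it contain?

C1: sp3 ✓
C2: sp
C3: sp
C4: sp
C5: sp
C6: sp3 ✓
C7: sp3 ✓
C8: sp3 ✓
C9: sp3 ✓
C1, C6, C7, C8, C9 → 5 sp3 carbons.

5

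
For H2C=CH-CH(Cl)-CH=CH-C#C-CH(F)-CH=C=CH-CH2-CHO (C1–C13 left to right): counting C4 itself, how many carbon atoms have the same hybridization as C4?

C4 is sp2 (one π bond).
C1: sp2 ✓
C2: sp2 ✓
C3: sp3
C4: sp2 ✓
C5: sp2 ✓
C6: sp
C7: sp
C8: sp3
C9: sp2 ✓
C10: sp
C11: sp2 ✓
C12: sp3
C13: sp2 ✓
7 carbons are sp2.

7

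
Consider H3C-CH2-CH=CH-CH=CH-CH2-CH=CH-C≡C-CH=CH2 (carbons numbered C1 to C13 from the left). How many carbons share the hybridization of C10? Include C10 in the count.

C10 is sp (two π bonds).
C1: sp3
C2: sp3
C3: sp2
C4: sp2
C5: sp2
C6: sp2
C7: sp3
C8: sp2
C9: sp2
C10: sp ✓
C11: sp ✓
C12: sp2
C13: sp2
2 carbons are sp.

2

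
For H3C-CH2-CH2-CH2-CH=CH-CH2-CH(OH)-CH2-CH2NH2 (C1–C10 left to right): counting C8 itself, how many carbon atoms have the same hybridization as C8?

8

C8 is sp3 (only σ bonds).
C1: sp3 ✓
C2: sp3 ✓
C3: sp3 ✓
C4: sp3 ✓
C5: sp2
C6: sp2
C7: sp3 ✓
C8: sp3 ✓
C9: sp3 ✓
C10: sp3 ✓
8 carbons are sp3.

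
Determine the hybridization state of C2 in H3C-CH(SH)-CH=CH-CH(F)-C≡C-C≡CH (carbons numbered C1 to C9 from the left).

sp³

C2 has 4 σ bonds: steric number 4 → sp3.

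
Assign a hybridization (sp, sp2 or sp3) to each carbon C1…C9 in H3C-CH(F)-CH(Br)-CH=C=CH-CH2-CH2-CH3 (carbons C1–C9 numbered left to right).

C1 — 4 σ bonds. Steric number 4, so sp3.
C2: 4 σ bonds — 4 electron domains, sp3.
C3: 4 σ bonds; 4 regions of electron density → sp3.
C4 — 3 σ bonds, plus one π bond. Steric number 3, so sp2.
C5: 2 σ bonds, plus two π bonds; 2 regions of electron density → sp.
C6: 3 σ bonds, plus one π bond; 3 regions of electron density → sp2.
C7 has 4 σ bonds: steric number 4 → sp3.
C8: 4 σ bonds — 4 electron domains, sp3.
C9 (4 σ bonds) has steric number 4: sp3.

C1 sp3, C2 sp3, C3 sp3, C4 sp2, C5 sp, C6 sp2, C7 sp3, C8 sp3, C9 sp3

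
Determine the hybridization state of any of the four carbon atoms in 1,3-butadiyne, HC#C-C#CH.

Every carbon is part of a C≡C triple bond: two σ regions → sp.

sp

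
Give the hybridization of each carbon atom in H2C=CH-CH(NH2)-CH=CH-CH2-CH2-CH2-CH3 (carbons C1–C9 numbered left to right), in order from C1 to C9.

C1 is sp2: 3 σ bonds, plus one π bond, 3 electron-density regions.
C2: 3 σ bonds, plus one π bond — 3 electron domains, sp2.
C3 (4 σ bonds) has steric number 4: sp3.
C4 is sp2: 3 σ bonds, plus one π bond, 3 electron-density regions.
C5: 3 σ bonds, plus one π bond; 3 regions of electron density → sp2.
C6 carries 4 σ bonds, giving a steric number of 4, so it is sp3.
C7: 4 σ bonds; 4 regions of electron density → sp3.
C8 carries 4 σ bonds, giving a steric number of 4, so it is sp3.
C9 carries 4 σ bonds, giving a steric number of 4, so it is sp3.

C1 sp2, C2 sp2, C3 sp3, C4 sp2, C5 sp2, C6 sp3, C7 sp3, C8 sp3, C9 sp3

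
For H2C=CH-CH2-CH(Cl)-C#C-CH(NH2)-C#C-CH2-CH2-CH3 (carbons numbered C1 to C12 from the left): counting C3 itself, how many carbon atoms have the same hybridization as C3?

C3 is sp3 (only σ bonds).
C1: sp2
C2: sp2
C3: sp3 ✓
C4: sp3 ✓
C5: sp
C6: sp
C7: sp3 ✓
C8: sp
C9: sp
C10: sp3 ✓
C11: sp3 ✓
C12: sp3 ✓
6 carbons are sp3.

6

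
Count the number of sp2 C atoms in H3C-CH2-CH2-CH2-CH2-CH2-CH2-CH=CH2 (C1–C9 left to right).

2

C1: sp3
C2: sp3
C3: sp3
C4: sp3
C5: sp3
C6: sp3
C7: sp3
C8: sp2 ✓
C9: sp2 ✓
C8, C9 → 2 sp2 carbons.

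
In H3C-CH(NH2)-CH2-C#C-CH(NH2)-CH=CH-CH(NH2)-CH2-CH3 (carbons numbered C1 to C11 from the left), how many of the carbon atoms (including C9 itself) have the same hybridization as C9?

7

C9 is sp3 (only σ bonds).
C1: sp3 ✓
C2: sp3 ✓
C3: sp3 ✓
C4: sp
C5: sp
C6: sp3 ✓
C7: sp2
C8: sp2
C9: sp3 ✓
C10: sp3 ✓
C11: sp3 ✓
7 carbons are sp3.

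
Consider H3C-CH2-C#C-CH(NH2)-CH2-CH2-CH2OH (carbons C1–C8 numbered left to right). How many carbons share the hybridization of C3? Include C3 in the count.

2

C3 is sp (two π bonds).
C1: sp3
C2: sp3
C3: sp ✓
C4: sp ✓
C5: sp3
C6: sp3
C7: sp3
C8: sp3
2 carbons are sp.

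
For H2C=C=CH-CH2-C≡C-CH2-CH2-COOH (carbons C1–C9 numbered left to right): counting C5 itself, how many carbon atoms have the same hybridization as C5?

C5 is sp (two π bonds).
C1: sp2
C2: sp ✓
C3: sp2
C4: sp3
C5: sp ✓
C6: sp ✓
C7: sp3
C8: sp3
C9: sp2
3 carbons are sp.

3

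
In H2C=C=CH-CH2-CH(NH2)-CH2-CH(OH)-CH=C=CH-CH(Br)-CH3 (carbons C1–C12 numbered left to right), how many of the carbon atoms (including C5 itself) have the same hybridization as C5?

C5 is sp3 (only σ bonds).
C1: sp2
C2: sp
C3: sp2
C4: sp3 ✓
C5: sp3 ✓
C6: sp3 ✓
C7: sp3 ✓
C8: sp2
C9: sp
C10: sp2
C11: sp3 ✓
C12: sp3 ✓
6 carbons are sp3.

6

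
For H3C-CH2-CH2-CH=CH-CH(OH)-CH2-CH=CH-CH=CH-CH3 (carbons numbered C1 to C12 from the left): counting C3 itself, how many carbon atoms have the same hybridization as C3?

C3 is sp3 (only σ bonds).
C1: sp3 ✓
C2: sp3 ✓
C3: sp3 ✓
C4: sp2
C5: sp2
C6: sp3 ✓
C7: sp3 ✓
C8: sp2
C9: sp2
C10: sp2
C11: sp2
C12: sp3 ✓
6 carbons are sp3.

6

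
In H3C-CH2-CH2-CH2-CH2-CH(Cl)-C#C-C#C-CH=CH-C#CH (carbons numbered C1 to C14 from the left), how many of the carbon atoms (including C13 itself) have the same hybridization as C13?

C13 is sp (two π bonds).
C1: sp3
C2: sp3
C3: sp3
C4: sp3
C5: sp3
C6: sp3
C7: sp ✓
C8: sp ✓
C9: sp ✓
C10: sp ✓
C11: sp2
C12: sp2
C13: sp ✓
C14: sp ✓
6 carbons are sp.

6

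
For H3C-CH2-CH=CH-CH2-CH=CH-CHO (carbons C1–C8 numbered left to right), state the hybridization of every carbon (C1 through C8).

C1 sp3, C2 sp3, C3 sp2, C4 sp2, C5 sp3, C6 sp2, C7 sp2, C8 sp2

C1 is sp3: 4 σ bonds, 4 electron-density regions.
C2 carries 4 σ bonds, giving a steric number of 4, so it is sp3.
C3 carries 3 σ bonds, plus one π bond, giving a steric number of 3, so it is sp2.
C4: 3 σ bonds, plus one π bond — 3 electron domains, sp2.
C5: 4 σ bonds; 4 regions of electron density → sp3.
C6: 3 σ bonds, plus one π bond — 3 electron domains, sp2.
C7 has 3 σ bonds, plus one π bond: steric number 3 → sp2.
C8: 3 σ bonds, plus one π bond; 3 regions of electron density → sp2.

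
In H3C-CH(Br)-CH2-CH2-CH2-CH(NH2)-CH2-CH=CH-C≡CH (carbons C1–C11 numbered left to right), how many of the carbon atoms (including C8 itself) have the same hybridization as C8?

2

C8 is sp2 (one π bond).
C1: sp3
C2: sp3
C3: sp3
C4: sp3
C5: sp3
C6: sp3
C7: sp3
C8: sp2 ✓
C9: sp2 ✓
C10: sp
C11: sp
2 carbons are sp2.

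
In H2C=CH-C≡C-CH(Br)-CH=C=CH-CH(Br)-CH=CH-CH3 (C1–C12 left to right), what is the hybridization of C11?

C11 has 3 σ bonds, plus one π bond: steric number 3 → sp2.

sp2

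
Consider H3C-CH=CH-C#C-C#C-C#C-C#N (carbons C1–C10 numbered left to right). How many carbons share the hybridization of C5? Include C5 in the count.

7

C5 is sp (two π bonds).
C1: sp3
C2: sp2
C3: sp2
C4: sp ✓
C5: sp ✓
C6: sp ✓
C7: sp ✓
C8: sp ✓
C9: sp ✓
C10: sp ✓
7 carbons are sp.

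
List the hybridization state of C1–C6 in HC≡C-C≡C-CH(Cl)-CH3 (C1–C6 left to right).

C1 sp, C2 sp, C3 sp, C4 sp, C5 sp3, C6 sp3

C1: 2 σ bonds, plus two π bonds — 2 electron domains, sp.
C2: 2 σ bonds, plus two π bonds — 2 electron domains, sp.
C3: 2 σ bonds, plus two π bonds; 2 regions of electron density → sp.
C4 (2 σ bonds, plus two π bonds) has steric number 2: sp.
C5 carries 4 σ bonds, giving a steric number of 4, so it is sp3.
C6 (4 σ bonds) has steric number 4: sp3.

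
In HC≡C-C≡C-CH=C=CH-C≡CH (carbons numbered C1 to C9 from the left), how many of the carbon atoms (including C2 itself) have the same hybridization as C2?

7

C2 is sp (two π bonds).
C1: sp ✓
C2: sp ✓
C3: sp ✓
C4: sp ✓
C5: sp2
C6: sp ✓
C7: sp2
C8: sp ✓
C9: sp ✓
7 carbons are sp.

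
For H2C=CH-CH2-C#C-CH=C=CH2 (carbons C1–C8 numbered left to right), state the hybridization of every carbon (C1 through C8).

C1 sp2, C2 sp2, C3 sp3, C4 sp, C5 sp, C6 sp2, C7 sp, C8 sp2

C1: 3 σ bonds, plus one π bond; 3 regions of electron density → sp2.
C2 — 3 σ bonds, plus one π bond. Steric number 3, so sp2.
C3 carries 4 σ bonds, giving a steric number of 4, so it is sp3.
C4 (2 σ bonds, plus two π bonds) has steric number 2: sp.
C5 — 2 σ bonds, plus two π bonds. Steric number 2, so sp.
C6 (3 σ bonds, plus one π bond) has steric number 3: sp2.
C7 carries 2 σ bonds, plus two π bonds, giving a steric number of 2, so it is sp.
C8 — 3 σ bonds, plus one π bond. Steric number 3, so sp2.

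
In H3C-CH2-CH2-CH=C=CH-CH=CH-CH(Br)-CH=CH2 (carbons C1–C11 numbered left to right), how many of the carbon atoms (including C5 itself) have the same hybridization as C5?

1

C5 is sp (two π bonds).
C1: sp3
C2: sp3
C3: sp3
C4: sp2
C5: sp ✓
C6: sp2
C7: sp2
C8: sp2
C9: sp3
C10: sp2
C11: sp2
1 carbon is sp.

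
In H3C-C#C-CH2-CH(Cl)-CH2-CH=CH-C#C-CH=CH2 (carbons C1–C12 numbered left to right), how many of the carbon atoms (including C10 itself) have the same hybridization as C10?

C10 is sp (two π bonds).
C1: sp3
C2: sp ✓
C3: sp ✓
C4: sp3
C5: sp3
C6: sp3
C7: sp2
C8: sp2
C9: sp ✓
C10: sp ✓
C11: sp2
C12: sp2
4 carbons are sp.

4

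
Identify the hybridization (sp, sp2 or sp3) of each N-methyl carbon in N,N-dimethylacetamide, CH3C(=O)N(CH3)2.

Each N-methyl carbon — 4 σ bonds. Steric number 4, so sp3.

sp^3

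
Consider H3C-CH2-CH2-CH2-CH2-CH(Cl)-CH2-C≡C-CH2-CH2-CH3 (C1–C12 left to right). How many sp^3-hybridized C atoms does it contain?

C1: sp3 ✓
C2: sp3 ✓
C3: sp3 ✓
C4: sp3 ✓
C5: sp3 ✓
C6: sp3 ✓
C7: sp3 ✓
C8: sp
C9: sp
C10: sp3 ✓
C11: sp3 ✓
C12: sp3 ✓
C1, C2, C3, C4, C5, C6, C7, C10, C11, C12 → 10 sp3 carbons.

10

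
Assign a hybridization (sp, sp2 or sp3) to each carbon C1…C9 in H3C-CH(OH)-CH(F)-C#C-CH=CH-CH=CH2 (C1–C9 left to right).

C1 sp3, C2 sp3, C3 sp3, C4 sp, C5 sp, C6 sp2, C7 sp2, C8 sp2, C9 sp2

C1 is sp3: 4 σ bonds, 4 electron-density regions.
C2 carries 4 σ bonds, giving a steric number of 4, so it is sp3.
C3: 4 σ bonds; 4 regions of electron density → sp3.
C4 carries 2 σ bonds, plus two π bonds, giving a steric number of 2, so it is sp.
C5 has 2 σ bonds, plus two π bonds: steric number 2 → sp.
C6 — 3 σ bonds, plus one π bond. Steric number 3, so sp2.
C7 has 3 σ bonds, plus one π bond: steric number 3 → sp2.
C8 carries 3 σ bonds, plus one π bond, giving a steric number of 3, so it is sp2.
C9 is sp2: 3 σ bonds, plus one π bond, 3 electron-density regions.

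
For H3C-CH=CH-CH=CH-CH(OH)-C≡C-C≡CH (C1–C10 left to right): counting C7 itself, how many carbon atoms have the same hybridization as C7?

4

C7 is sp (two π bonds).
C1: sp3
C2: sp2
C3: sp2
C4: sp2
C5: sp2
C6: sp3
C7: sp ✓
C8: sp ✓
C9: sp ✓
C10: sp ✓
4 carbons are sp.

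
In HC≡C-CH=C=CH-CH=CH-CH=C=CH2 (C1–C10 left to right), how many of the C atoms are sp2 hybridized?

C1: sp
C2: sp
C3: sp2 ✓
C4: sp
C5: sp2 ✓
C6: sp2 ✓
C7: sp2 ✓
C8: sp2 ✓
C9: sp
C10: sp2 ✓
C3, C5, C6, C7, C8, C10 → 6 sp2 carbons.

6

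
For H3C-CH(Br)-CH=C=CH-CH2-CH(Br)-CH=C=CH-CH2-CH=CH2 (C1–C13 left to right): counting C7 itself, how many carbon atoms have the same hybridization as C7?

5

C7 is sp3 (only σ bonds).
C1: sp3 ✓
C2: sp3 ✓
C3: sp2
C4: sp
C5: sp2
C6: sp3 ✓
C7: sp3 ✓
C8: sp2
C9: sp
C10: sp2
C11: sp3 ✓
C12: sp2
C13: sp2
5 carbons are sp3.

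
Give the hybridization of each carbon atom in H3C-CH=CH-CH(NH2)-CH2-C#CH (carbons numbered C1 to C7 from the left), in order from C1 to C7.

C1 carries 4 σ bonds, giving a steric number of 4, so it is sp3.
C2: 3 σ bonds, plus one π bond — 3 electron domains, sp2.
C3 carries 3 σ bonds, plus one π bond, giving a steric number of 3, so it is sp2.
C4 carries 4 σ bonds, giving a steric number of 4, so it is sp3.
C5 — 4 σ bonds. Steric number 4, so sp3.
C6: 2 σ bonds, plus two π bonds — 2 electron domains, sp.
C7 is sp: 2 σ bonds, plus two π bonds, 2 electron-density regions.

C1 sp3, C2 sp2, C3 sp2, C4 sp3, C5 sp3, C6 sp, C7 sp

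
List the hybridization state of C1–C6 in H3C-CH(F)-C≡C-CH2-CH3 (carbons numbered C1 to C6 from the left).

C1 sp3, C2 sp3, C3 sp, C4 sp, C5 sp3, C6 sp3

C1 (4 σ bonds) has steric number 4: sp3.
C2 has 4 σ bonds: steric number 4 → sp3.
C3 has 2 σ bonds, plus two π bonds: steric number 2 → sp.
C4 is sp: 2 σ bonds, plus two π bonds, 2 electron-density regions.
C5: 4 σ bonds; 4 regions of electron density → sp3.
C6: 4 σ bonds — 4 electron domains, sp3.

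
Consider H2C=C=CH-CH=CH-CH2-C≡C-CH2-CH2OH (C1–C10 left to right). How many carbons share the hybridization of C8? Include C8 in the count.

3

C8 is sp (two π bonds).
C1: sp2
C2: sp ✓
C3: sp2
C4: sp2
C5: sp2
C6: sp3
C7: sp ✓
C8: sp ✓
C9: sp3
C10: sp3
3 carbons are sp.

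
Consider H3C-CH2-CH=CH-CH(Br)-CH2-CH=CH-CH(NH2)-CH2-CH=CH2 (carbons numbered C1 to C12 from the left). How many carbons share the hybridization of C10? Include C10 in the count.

6

C10 is sp3 (only σ bonds).
C1: sp3 ✓
C2: sp3 ✓
C3: sp2
C4: sp2
C5: sp3 ✓
C6: sp3 ✓
C7: sp2
C8: sp2
C9: sp3 ✓
C10: sp3 ✓
C11: sp2
C12: sp2
6 carbons are sp3.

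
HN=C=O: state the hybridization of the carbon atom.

The carbon atom is sp: 2 σ bonds, plus two π bonds, 2 electron-density regions.

sp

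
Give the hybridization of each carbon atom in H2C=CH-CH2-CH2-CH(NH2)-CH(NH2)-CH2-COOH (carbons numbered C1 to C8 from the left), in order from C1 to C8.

C1 sp2, C2 sp2, C3 sp3, C4 sp3, C5 sp3, C6 sp3, C7 sp3, C8 sp2

C1 — 3 σ bonds, plus one π bond. Steric number 3, so sp2.
C2 has 3 σ bonds, plus one π bond: steric number 3 → sp2.
C3 carries 4 σ bonds, giving a steric number of 4, so it is sp3.
C4 — 4 σ bonds. Steric number 4, so sp3.
C5 (4 σ bonds) has steric number 4: sp3.
C6 is sp3: 4 σ bonds, 4 electron-density regions.
C7 has 4 σ bonds: steric number 4 → sp3.
C8 (3 σ bonds, plus one π bond) has steric number 3: sp2.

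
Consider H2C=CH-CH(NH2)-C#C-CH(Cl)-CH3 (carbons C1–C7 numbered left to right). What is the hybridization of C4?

sp

C4: 2 σ bonds, plus two π bonds; 2 regions of electron density → sp.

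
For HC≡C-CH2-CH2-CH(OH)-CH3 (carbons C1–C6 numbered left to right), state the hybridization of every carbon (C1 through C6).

C1: 2 σ bonds, plus two π bonds; 2 regions of electron density → sp.
C2 carries 2 σ bonds, plus two π bonds, giving a steric number of 2, so it is sp.
C3 carries 4 σ bonds, giving a steric number of 4, so it is sp3.
C4 — 4 σ bonds. Steric number 4, so sp3.
C5 carries 4 σ bonds, giving a steric number of 4, so it is sp3.
C6 is sp3: 4 σ bonds, 4 electron-density regions.

C1 sp, C2 sp, C3 sp3, C4 sp3, C5 sp3, C6 sp3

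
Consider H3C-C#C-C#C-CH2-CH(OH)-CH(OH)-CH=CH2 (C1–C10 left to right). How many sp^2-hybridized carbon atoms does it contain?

2

C1: sp3
C2: sp
C3: sp
C4: sp
C5: sp
C6: sp3
C7: sp3
C8: sp3
C9: sp2 ✓
C10: sp2 ✓
C9, C10 → 2 sp2 carbons.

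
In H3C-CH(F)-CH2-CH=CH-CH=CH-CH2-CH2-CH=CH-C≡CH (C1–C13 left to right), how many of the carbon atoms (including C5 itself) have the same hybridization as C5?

6

C5 is sp2 (one π bond).
C1: sp3
C2: sp3
C3: sp3
C4: sp2 ✓
C5: sp2 ✓
C6: sp2 ✓
C7: sp2 ✓
C8: sp3
C9: sp3
C10: sp2 ✓
C11: sp2 ✓
C12: sp
C13: sp
6 carbons are sp2.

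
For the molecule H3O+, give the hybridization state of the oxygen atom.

Three σ bonds + one lone pair = steric number 4 → sp3.

sp³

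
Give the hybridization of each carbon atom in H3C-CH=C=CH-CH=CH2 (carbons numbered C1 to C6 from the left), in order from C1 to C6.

C1 sp3, C2 sp2, C3 sp, C4 sp2, C5 sp2, C6 sp2

C1 (4 σ bonds) has steric number 4: sp3.
C2: 3 σ bonds, plus one π bond — 3 electron domains, sp2.
C3: 2 σ bonds, plus two π bonds; 2 regions of electron density → sp.
C4 (3 σ bonds, plus one π bond) has steric number 3: sp2.
C5: 3 σ bonds, plus one π bond — 3 electron domains, sp2.
C6 is sp2: 3 σ bonds, plus one π bond, 3 electron-density regions.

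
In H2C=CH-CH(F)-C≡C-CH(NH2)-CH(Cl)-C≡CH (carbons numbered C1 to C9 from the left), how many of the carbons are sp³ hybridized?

C1: sp2
C2: sp2
C3: sp3 ✓
C4: sp
C5: sp
C6: sp3 ✓
C7: sp3 ✓
C8: sp
C9: sp
C3, C6, C7 → 3 sp3 carbons.

3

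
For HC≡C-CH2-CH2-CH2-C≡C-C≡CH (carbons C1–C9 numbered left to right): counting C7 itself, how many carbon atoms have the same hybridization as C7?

C7 is sp (two π bonds).
C1: sp ✓
C2: sp ✓
C3: sp3
C4: sp3
C5: sp3
C6: sp ✓
C7: sp ✓
C8: sp ✓
C9: sp ✓
6 carbons are sp.

6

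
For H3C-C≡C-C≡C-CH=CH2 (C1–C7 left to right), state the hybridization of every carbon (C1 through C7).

C1 has 4 σ bonds: steric number 4 → sp3.
C2 has 2 σ bonds, plus two π bonds: steric number 2 → sp.
C3 carries 2 σ bonds, plus two π bonds, giving a steric number of 2, so it is sp.
C4: 2 σ bonds, plus two π bonds — 2 electron domains, sp.
C5 has 2 σ bonds, plus two π bonds: steric number 2 → sp.
C6: 3 σ bonds, plus one π bond; 3 regions of electron density → sp2.
C7: 3 σ bonds, plus one π bond; 3 regions of electron density → sp2.

C1 sp3, C2 sp, C3 sp, C4 sp, C5 sp, C6 sp2, C7 sp2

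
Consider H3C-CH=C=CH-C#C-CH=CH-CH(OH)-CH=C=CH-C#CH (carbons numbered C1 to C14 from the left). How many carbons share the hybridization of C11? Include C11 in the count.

6

C11 is sp (two π bonds).
C1: sp3
C2: sp2
C3: sp ✓
C4: sp2
C5: sp ✓
C6: sp ✓
C7: sp2
C8: sp2
C9: sp3
C10: sp2
C11: sp ✓
C12: sp2
C13: sp ✓
C14: sp ✓
6 carbons are sp.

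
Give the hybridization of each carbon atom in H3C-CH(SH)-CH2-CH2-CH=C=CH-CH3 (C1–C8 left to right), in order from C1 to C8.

C1 sp3, C2 sp3, C3 sp3, C4 sp3, C5 sp2, C6 sp, C7 sp2, C8 sp3

C1 has 4 σ bonds: steric number 4 → sp3.
C2 — 4 σ bonds. Steric number 4, so sp3.
C3 carries 4 σ bonds, giving a steric number of 4, so it is sp3.
C4 (4 σ bonds) has steric number 4: sp3.
C5 (3 σ bonds, plus one π bond) has steric number 3: sp2.
C6 carries 2 σ bonds, plus two π bonds, giving a steric number of 2, so it is sp.
C7 is sp2: 3 σ bonds, plus one π bond, 3 electron-density regions.
C8 (4 σ bonds) has steric number 4: sp3.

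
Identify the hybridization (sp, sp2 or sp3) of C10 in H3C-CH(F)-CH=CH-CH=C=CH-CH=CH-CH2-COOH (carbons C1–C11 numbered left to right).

sp3

C10 is sp3: 4 σ bonds, 4 electron-density regions.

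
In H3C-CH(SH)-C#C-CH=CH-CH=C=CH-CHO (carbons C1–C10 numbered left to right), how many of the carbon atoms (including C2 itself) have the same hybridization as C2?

C2 is sp3 (only σ bonds).
C1: sp3 ✓
C2: sp3 ✓
C3: sp
C4: sp
C5: sp2
C6: sp2
C7: sp2
C8: sp
C9: sp2
C10: sp2
2 carbons are sp3.

2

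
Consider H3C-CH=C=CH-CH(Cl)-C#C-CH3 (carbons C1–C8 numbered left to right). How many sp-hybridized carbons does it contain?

C1: sp3
C2: sp2
C3: sp ✓
C4: sp2
C5: sp3
C6: sp ✓
C7: sp ✓
C8: sp3
C3, C6, C7 → 3 sp carbons.

3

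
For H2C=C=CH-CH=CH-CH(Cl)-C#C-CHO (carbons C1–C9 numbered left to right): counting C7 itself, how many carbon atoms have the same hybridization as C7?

3

C7 is sp (two π bonds).
C1: sp2
C2: sp ✓
C3: sp2
C4: sp2
C5: sp2
C6: sp3
C7: sp ✓
C8: sp ✓
C9: sp2
3 carbons are sp.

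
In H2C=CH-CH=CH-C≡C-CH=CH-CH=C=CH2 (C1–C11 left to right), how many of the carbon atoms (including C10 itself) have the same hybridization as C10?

C10 is sp (two π bonds).
C1: sp2
C2: sp2
C3: sp2
C4: sp2
C5: sp ✓
C6: sp ✓
C7: sp2
C8: sp2
C9: sp2
C10: sp ✓
C11: sp2
3 carbons are sp.

3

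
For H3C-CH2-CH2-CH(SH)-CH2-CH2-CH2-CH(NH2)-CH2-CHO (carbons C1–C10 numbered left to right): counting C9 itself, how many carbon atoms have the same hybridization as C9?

9

C9 is sp3 (only σ bonds).
C1: sp3 ✓
C2: sp3 ✓
C3: sp3 ✓
C4: sp3 ✓
C5: sp3 ✓
C6: sp3 ✓
C7: sp3 ✓
C8: sp3 ✓
C9: sp3 ✓
C10: sp2
9 carbons are sp3.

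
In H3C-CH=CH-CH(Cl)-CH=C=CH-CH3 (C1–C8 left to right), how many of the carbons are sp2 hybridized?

4

C1: sp3
C2: sp2 ✓
C3: sp2 ✓
C4: sp3
C5: sp2 ✓
C6: sp
C7: sp2 ✓
C8: sp3
C2, C3, C5, C7 → 4 sp2 carbons.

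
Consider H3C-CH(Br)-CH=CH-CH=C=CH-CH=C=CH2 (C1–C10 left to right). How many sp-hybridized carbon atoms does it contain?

2

C1: sp3
C2: sp3
C3: sp2
C4: sp2
C5: sp2
C6: sp ✓
C7: sp2
C8: sp2
C9: sp ✓
C10: sp2
C6, C9 → 2 sp carbons.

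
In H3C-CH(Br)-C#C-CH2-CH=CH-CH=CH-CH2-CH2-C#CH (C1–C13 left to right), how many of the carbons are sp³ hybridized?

5

C1: sp3 ✓
C2: sp3 ✓
C3: sp
C4: sp
C5: sp3 ✓
C6: sp2
C7: sp2
C8: sp2
C9: sp2
C10: sp3 ✓
C11: sp3 ✓
C12: sp
C13: sp
C1, C2, C5, C10, C11 → 5 sp3 carbons.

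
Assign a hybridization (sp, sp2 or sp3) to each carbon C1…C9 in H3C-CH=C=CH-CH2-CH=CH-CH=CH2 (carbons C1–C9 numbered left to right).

C1 sp3, C2 sp2, C3 sp, C4 sp2, C5 sp3, C6 sp2, C7 sp2, C8 sp2, C9 sp2

C1 carries 4 σ bonds, giving a steric number of 4, so it is sp3.
C2 carries 3 σ bonds, plus one π bond, giving a steric number of 3, so it is sp2.
C3: 2 σ bonds, plus two π bonds — 2 electron domains, sp.
C4 is sp2: 3 σ bonds, plus one π bond, 3 electron-density regions.
C5: 4 σ bonds — 4 electron domains, sp3.
C6 (3 σ bonds, plus one π bond) has steric number 3: sp2.
C7 is sp2: 3 σ bonds, plus one π bond, 3 electron-density regions.
C8 (3 σ bonds, plus one π bond) has steric number 3: sp2.
C9 is sp2: 3 σ bonds, plus one π bond, 3 electron-density regions.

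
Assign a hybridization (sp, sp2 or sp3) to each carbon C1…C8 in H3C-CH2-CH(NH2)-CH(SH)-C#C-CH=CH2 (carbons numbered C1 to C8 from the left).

C1 sp3, C2 sp3, C3 sp3, C4 sp3, C5 sp, C6 sp, C7 sp2, C8 sp2

C1 is sp3: 4 σ bonds, 4 electron-density regions.
C2 is sp3: 4 σ bonds, 4 electron-density regions.
C3 carries 4 σ bonds, giving a steric number of 4, so it is sp3.
C4 carries 4 σ bonds, giving a steric number of 4, so it is sp3.
C5 (2 σ bonds, plus two π bonds) has steric number 2: sp.
C6 carries 2 σ bonds, plus two π bonds, giving a steric number of 2, so it is sp.
C7 carries 3 σ bonds, plus one π bond, giving a steric number of 3, so it is sp2.
C8: 3 σ bonds, plus one π bond; 3 regions of electron density → sp2.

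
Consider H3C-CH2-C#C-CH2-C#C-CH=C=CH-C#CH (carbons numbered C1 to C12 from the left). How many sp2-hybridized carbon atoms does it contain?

2

C1: sp3
C2: sp3
C3: sp
C4: sp
C5: sp3
C6: sp
C7: sp
C8: sp2 ✓
C9: sp
C10: sp2 ✓
C11: sp
C12: sp
C8, C10 → 2 sp2 carbons.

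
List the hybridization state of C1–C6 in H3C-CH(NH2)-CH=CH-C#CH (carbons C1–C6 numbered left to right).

C1 sp3, C2 sp3, C3 sp2, C4 sp2, C5 sp, C6 sp

C1 is sp3: 4 σ bonds, 4 electron-density regions.
C2 carries 4 σ bonds, giving a steric number of 4, so it is sp3.
C3 — 3 σ bonds, plus one π bond. Steric number 3, so sp2.
C4: 3 σ bonds, plus one π bond — 3 electron domains, sp2.
C5: 2 σ bonds, plus two π bonds; 2 regions of electron density → sp.
C6 has 2 σ bonds, plus two π bonds: steric number 2 → sp.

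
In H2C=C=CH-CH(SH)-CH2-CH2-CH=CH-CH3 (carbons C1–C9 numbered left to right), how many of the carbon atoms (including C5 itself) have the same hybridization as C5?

C5 is sp3 (only σ bonds).
C1: sp2
C2: sp
C3: sp2
C4: sp3 ✓
C5: sp3 ✓
C6: sp3 ✓
C7: sp2
C8: sp2
C9: sp3 ✓
4 carbons are sp3.

4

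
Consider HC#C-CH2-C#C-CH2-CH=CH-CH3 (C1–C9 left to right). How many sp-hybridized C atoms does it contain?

4

C1: sp ✓
C2: sp ✓
C3: sp3
C4: sp ✓
C5: sp ✓
C6: sp3
C7: sp2
C8: sp2
C9: sp3
C1, C2, C4, C5 → 4 sp carbons.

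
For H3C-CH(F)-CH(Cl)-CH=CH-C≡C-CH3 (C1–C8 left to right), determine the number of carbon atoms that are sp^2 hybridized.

2

C1: sp3
C2: sp3
C3: sp3
C4: sp2 ✓
C5: sp2 ✓
C6: sp
C7: sp
C8: sp3
C4, C5 → 2 sp2 carbons.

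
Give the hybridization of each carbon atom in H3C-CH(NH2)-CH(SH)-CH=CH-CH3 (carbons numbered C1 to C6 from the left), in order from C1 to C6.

C1 sp3, C2 sp3, C3 sp3, C4 sp2, C5 sp2, C6 sp3

C1: 4 σ bonds; 4 regions of electron density → sp3.
C2: 4 σ bonds — 4 electron domains, sp3.
C3 carries 4 σ bonds, giving a steric number of 4, so it is sp3.
C4 has 3 σ bonds, plus one π bond: steric number 3 → sp2.
C5: 3 σ bonds, plus one π bond — 3 electron domains, sp2.
C6 (4 σ bonds) has steric number 4: sp3.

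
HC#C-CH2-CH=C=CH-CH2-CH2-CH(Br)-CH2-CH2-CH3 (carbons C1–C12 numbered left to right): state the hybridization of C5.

C5 has 2 σ bonds, plus two π bonds: steric number 2 → sp.

sp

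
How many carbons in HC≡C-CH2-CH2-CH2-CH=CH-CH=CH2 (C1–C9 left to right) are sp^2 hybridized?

C1: sp
C2: sp
C3: sp3
C4: sp3
C5: sp3
C6: sp2 ✓
C7: sp2 ✓
C8: sp2 ✓
C9: sp2 ✓
C6, C7, C8, C9 → 4 sp2 carbons.

4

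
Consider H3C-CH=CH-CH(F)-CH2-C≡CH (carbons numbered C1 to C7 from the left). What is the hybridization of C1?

sp3

C1 (4 σ bonds) has steric number 4: sp3.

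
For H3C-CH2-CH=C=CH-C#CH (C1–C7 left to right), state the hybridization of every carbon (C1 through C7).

C1 sp3, C2 sp3, C3 sp2, C4 sp, C5 sp2, C6 sp, C7 sp

C1 carries 4 σ bonds, giving a steric number of 4, so it is sp3.
C2 carries 4 σ bonds, giving a steric number of 4, so it is sp3.
C3 is sp2: 3 σ bonds, plus one π bond, 3 electron-density regions.
C4 has 2 σ bonds, plus two π bonds: steric number 2 → sp.
C5 — 3 σ bonds, plus one π bond. Steric number 3, so sp2.
C6 carries 2 σ bonds, plus two π bonds, giving a steric number of 2, so it is sp.
C7 has 2 σ bonds, plus two π bonds: steric number 2 → sp.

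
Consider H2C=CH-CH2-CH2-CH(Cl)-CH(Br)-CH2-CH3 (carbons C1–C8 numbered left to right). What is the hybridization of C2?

sp²

C2 (3 σ bonds, plus one π bond) has steric number 3: sp2.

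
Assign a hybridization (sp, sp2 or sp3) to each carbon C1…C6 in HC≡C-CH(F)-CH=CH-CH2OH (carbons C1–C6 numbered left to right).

C1 sp, C2 sp, C3 sp3, C4 sp2, C5 sp2, C6 sp3

C1 has 2 σ bonds, plus two π bonds: steric number 2 → sp.
C2 carries 2 σ bonds, plus two π bonds, giving a steric number of 2, so it is sp.
C3: 4 σ bonds; 4 regions of electron density → sp3.
C4 — 3 σ bonds, plus one π bond. Steric number 3, so sp2.
C5 (3 σ bonds, plus one π bond) has steric number 3: sp2.
C6 — 4 σ bonds. Steric number 4, so sp3.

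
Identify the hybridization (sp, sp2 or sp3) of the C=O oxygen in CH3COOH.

The C=O oxygen: 1 σ bond and 2 lone pairs, plus one π bond; 3 regions of electron density → sp2.

sp²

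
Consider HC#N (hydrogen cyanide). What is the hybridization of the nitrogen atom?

sp

The nitrogen atom has 1 σ bond and 1 lone pair, plus two π bonds: steric number 2 → sp.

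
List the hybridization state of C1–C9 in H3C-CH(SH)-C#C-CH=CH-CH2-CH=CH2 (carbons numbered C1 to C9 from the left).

C1 sp3, C2 sp3, C3 sp, C4 sp, C5 sp2, C6 sp2, C7 sp3, C8 sp2, C9 sp2

C1 — 4 σ bonds. Steric number 4, so sp3.
C2: 4 σ bonds — 4 electron domains, sp3.
C3 (2 σ bonds, plus two π bonds) has steric number 2: sp.
C4 (2 σ bonds, plus two π bonds) has steric number 2: sp.
C5: 3 σ bonds, plus one π bond — 3 electron domains, sp2.
C6 (3 σ bonds, plus one π bond) has steric number 3: sp2.
C7 is sp3: 4 σ bonds, 4 electron-density regions.
C8 carries 3 σ bonds, plus one π bond, giving a steric number of 3, so it is sp2.
C9 has 3 σ bonds, plus one π bond: steric number 3 → sp2.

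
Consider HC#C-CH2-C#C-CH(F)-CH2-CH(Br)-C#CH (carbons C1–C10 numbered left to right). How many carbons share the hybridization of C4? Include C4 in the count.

C4 is sp (two π bonds).
C1: sp ✓
C2: sp ✓
C3: sp3
C4: sp ✓
C5: sp ✓
C6: sp3
C7: sp3
C8: sp3
C9: sp ✓
C10: sp ✓
6 carbons are sp.

6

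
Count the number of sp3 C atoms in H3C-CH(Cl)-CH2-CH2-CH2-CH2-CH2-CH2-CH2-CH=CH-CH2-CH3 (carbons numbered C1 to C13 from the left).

11

C1: sp3 ✓
C2: sp3 ✓
C3: sp3 ✓
C4: sp3 ✓
C5: sp3 ✓
C6: sp3 ✓
C7: sp3 ✓
C8: sp3 ✓
C9: sp3 ✓
C10: sp2
C11: sp2
C12: sp3 ✓
C13: sp3 ✓
C1, C2, C3, C4, C5, C6, C7, C8, C9, C12, C13 → 11 sp3 carbons.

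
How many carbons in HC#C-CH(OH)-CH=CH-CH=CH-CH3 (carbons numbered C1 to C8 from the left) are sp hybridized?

C1: sp ✓
C2: sp ✓
C3: sp3
C4: sp2
C5: sp2
C6: sp2
C7: sp2
C8: sp3
C1, C2 → 2 sp carbons.

2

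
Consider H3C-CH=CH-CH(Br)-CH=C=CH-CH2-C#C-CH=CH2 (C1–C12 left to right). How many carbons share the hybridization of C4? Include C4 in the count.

3

C4 is sp3 (only σ bonds).
C1: sp3 ✓
C2: sp2
C3: sp2
C4: sp3 ✓
C5: sp2
C6: sp
C7: sp2
C8: sp3 ✓
C9: sp
C10: sp
C11: sp2
C12: sp2
3 carbons are sp3.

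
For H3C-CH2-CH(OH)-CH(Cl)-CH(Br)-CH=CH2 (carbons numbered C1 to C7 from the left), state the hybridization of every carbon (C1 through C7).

C1 — 4 σ bonds. Steric number 4, so sp3.
C2 — 4 σ bonds. Steric number 4, so sp3.
C3: 4 σ bonds — 4 electron domains, sp3.
C4 carries 4 σ bonds, giving a steric number of 4, so it is sp3.
C5: 4 σ bonds — 4 electron domains, sp3.
C6: 3 σ bonds, plus one π bond — 3 electron domains, sp2.
C7 is sp2: 3 σ bonds, plus one π bond, 3 electron-density regions.

C1 sp3, C2 sp3, C3 sp3, C4 sp3, C5 sp3, C6 sp2, C7 sp2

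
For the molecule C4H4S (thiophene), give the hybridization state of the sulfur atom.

sp^2

Analogous to furan: one S lone pair in the aromatic π system, S is sp2.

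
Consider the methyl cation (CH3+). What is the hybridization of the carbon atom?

Three σ bonds to H, empty p orbital → sp2, trigonal planar.

sp2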